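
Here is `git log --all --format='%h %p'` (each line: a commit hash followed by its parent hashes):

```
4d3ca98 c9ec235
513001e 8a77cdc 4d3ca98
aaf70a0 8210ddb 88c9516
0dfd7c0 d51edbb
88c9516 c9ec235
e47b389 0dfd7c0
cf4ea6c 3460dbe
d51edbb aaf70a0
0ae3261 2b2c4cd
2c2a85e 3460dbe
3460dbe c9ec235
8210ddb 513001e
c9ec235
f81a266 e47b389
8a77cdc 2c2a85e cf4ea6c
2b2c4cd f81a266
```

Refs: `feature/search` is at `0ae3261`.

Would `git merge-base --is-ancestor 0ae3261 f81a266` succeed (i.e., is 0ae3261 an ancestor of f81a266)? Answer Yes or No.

No

Ancestors of f81a266: {0dfd7c0, 2c2a85e, 3460dbe, 4d3ca98, 513001e, 8210ddb, 88c9516, 8a77cdc, aaf70a0, c9ec235, cf4ea6c, d51edbb, e47b389, f81a266}.
0ae3261 is not in that set, so it is not an ancestor of f81a266.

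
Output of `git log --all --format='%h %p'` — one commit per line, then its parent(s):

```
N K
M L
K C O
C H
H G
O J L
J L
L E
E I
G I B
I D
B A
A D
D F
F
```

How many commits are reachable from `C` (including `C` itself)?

Walking parent pointers from C: reachable set = {A, B, C, D, F, G, H, I}.
That is 8 commits.

8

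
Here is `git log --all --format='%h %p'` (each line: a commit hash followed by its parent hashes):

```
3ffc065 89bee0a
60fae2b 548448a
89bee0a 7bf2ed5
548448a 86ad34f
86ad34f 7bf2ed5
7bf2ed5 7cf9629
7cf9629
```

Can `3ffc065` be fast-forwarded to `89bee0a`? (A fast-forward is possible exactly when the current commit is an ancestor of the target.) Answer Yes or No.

A fast-forward from 3ffc065 to 89bee0a is possible iff 3ffc065 is an ancestor of 89bee0a.
Ancestors of 89bee0a: {7bf2ed5, 7cf9629, 89bee0a}.
3ffc065 is not among them, so fast-forward is not possible.

No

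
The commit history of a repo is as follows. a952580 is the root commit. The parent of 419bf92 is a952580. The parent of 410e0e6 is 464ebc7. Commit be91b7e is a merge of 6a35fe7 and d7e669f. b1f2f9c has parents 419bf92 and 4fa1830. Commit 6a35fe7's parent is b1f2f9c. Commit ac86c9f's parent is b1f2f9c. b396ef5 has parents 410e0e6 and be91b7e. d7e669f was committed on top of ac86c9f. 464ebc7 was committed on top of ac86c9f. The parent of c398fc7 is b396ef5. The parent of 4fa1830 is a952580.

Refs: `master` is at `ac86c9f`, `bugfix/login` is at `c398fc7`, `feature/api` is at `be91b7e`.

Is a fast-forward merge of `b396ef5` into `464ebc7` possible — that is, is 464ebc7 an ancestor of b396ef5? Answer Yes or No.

A fast-forward from 464ebc7 to b396ef5 is possible iff 464ebc7 is an ancestor of b396ef5.
Ancestors of b396ef5: {410e0e6, 419bf92, 464ebc7, 4fa1830, 6a35fe7, a952580, ac86c9f, b1f2f9c, b396ef5, be91b7e, d7e669f}.
464ebc7 is among them, so fast-forward is possible.

Yes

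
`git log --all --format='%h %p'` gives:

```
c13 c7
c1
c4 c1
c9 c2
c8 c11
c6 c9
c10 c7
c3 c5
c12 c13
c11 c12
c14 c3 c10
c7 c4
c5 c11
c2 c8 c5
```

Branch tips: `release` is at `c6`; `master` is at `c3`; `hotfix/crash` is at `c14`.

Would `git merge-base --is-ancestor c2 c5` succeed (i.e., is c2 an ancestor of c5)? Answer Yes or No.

No

Ancestors of c5: {c1, c11, c12, c13, c4, c5, c7}.
c2 is not in that set, so it is not an ancestor of c5.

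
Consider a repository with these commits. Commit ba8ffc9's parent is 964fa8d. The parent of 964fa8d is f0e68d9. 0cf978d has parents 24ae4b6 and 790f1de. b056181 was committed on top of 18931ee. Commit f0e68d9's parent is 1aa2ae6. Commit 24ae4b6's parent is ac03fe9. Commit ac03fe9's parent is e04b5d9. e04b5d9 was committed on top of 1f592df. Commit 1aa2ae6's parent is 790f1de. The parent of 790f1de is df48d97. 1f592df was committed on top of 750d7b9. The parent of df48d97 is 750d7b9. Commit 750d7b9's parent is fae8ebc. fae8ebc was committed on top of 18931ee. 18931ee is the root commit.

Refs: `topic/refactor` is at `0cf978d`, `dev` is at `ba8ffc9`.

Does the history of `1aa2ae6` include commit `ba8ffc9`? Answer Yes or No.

Ancestors of 1aa2ae6: {18931ee, 1aa2ae6, 750d7b9, 790f1de, df48d97, fae8ebc}.
ba8ffc9 is not in that set, so it is not an ancestor of 1aa2ae6.

No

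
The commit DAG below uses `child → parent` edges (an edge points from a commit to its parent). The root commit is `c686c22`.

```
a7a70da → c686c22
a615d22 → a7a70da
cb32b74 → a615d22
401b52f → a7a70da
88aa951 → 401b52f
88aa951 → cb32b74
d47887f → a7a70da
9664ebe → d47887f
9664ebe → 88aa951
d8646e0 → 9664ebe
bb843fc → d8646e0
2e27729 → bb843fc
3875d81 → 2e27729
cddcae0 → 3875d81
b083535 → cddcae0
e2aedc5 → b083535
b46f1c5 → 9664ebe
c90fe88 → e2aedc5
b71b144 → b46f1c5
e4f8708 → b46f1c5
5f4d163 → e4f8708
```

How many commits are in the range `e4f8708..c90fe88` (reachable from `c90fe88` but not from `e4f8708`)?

Reachable from c90fe88: {2e27729, 3875d81, 401b52f, 88aa951, 9664ebe, a615d22, a7a70da, b083535, bb843fc, c686c22, c90fe88, cb32b74, cddcae0, d47887f, d8646e0, e2aedc5}.
Reachable from e4f8708: {401b52f, 88aa951, 9664ebe, a615d22, a7a70da, b46f1c5, c686c22, cb32b74, d47887f, e4f8708}.
In c90fe88's history but not e4f8708's: {2e27729, 3875d81, b083535, bb843fc, c90fe88, cddcae0, d8646e0, e2aedc5} — 8 commits.

8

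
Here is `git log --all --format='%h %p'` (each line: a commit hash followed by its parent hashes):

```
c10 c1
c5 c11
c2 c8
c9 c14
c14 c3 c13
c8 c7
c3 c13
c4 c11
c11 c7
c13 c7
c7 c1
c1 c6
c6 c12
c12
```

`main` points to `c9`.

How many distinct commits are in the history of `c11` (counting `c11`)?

5

Walking parent pointers from c11: reachable set = {c1, c11, c12, c6, c7}.
That is 5 commits.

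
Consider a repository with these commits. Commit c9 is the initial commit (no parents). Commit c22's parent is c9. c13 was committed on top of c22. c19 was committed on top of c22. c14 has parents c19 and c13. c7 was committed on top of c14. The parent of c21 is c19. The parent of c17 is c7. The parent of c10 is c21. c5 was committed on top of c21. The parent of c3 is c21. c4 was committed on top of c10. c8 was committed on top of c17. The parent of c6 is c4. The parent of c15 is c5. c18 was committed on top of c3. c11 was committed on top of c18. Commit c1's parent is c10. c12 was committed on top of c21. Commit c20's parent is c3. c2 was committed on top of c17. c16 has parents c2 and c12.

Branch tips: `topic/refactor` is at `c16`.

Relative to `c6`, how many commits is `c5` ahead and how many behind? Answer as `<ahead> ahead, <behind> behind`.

Reachable from c5: {c19, c21, c22, c5, c9}.
Reachable from c6: {c10, c19, c21, c22, c4, c6, c9}.
Only in c5's history (ahead): {c5} — 1.
Only in c6's history (behind): {c10, c4, c6} — 3.

1 ahead, 3 behind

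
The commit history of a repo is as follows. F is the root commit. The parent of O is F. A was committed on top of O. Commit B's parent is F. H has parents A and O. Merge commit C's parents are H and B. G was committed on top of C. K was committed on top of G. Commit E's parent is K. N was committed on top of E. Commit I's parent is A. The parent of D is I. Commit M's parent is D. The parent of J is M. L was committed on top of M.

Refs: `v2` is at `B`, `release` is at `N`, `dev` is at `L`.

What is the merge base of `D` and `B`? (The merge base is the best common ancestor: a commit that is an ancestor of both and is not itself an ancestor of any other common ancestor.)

F

Ancestors of D: {A, D, F, I, O}.
Ancestors of B: {B, F}.
Common ancestors: {F}.
The only common ancestor is F, so it is the merge base.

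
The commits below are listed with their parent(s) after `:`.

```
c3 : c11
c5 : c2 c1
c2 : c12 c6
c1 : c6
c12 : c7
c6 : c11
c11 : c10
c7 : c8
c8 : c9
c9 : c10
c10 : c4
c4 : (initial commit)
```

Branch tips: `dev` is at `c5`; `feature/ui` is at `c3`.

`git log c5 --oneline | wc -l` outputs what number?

Walking parent pointers from c5: reachable set = {c1, c10, c11, c12, c2, c4, c5, c6, c7, c8, c9}.
That is 11 commits.

11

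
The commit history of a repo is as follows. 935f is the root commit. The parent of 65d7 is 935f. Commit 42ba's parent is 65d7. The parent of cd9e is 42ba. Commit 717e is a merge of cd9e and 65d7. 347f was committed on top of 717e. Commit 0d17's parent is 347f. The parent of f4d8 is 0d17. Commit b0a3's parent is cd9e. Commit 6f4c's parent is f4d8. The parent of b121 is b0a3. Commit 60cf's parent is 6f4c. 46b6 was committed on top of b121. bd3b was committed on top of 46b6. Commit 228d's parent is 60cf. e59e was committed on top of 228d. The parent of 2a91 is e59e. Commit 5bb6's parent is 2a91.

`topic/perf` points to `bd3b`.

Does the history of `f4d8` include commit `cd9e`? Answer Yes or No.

Ancestors of f4d8 (commits reachable by following parents): {0d17, 347f, 42ba, 65d7, 717e, 935f, cd9e, f4d8}.
cd9e is in that set, so it is an ancestor of f4d8.

Yes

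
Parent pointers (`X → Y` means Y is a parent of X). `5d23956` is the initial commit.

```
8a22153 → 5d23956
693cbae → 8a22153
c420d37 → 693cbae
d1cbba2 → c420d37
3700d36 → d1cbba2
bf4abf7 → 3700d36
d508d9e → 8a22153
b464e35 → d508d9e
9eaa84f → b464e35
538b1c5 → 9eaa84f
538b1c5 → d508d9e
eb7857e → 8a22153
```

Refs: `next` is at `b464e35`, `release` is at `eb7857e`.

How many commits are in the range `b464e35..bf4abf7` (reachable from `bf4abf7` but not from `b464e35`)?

5

Reachable from bf4abf7: {3700d36, 5d23956, 693cbae, 8a22153, bf4abf7, c420d37, d1cbba2}.
Reachable from b464e35: {5d23956, 8a22153, b464e35, d508d9e}.
In bf4abf7's history but not b464e35's: {3700d36, 693cbae, bf4abf7, c420d37, d1cbba2} — 5 commits.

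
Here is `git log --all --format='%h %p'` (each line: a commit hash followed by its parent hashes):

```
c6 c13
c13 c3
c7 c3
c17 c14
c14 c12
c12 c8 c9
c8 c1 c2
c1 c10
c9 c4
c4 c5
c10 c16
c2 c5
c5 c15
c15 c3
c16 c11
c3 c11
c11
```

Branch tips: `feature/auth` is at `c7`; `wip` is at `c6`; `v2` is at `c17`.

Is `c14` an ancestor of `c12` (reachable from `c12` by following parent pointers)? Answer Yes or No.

Ancestors of c12: {c1, c10, c11, c12, c15, c16, c2, c3, c4, c5, c8, c9}.
c14 is not in that set, so it is not an ancestor of c12.

No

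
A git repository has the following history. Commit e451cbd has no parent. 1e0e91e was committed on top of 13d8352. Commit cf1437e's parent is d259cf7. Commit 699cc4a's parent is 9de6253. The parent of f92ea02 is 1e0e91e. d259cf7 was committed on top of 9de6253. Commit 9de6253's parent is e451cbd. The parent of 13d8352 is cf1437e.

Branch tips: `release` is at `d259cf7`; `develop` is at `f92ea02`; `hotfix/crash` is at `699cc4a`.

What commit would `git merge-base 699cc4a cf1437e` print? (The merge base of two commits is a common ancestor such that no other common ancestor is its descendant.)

Ancestors of 699cc4a: {699cc4a, 9de6253, e451cbd}.
Ancestors of cf1437e: {9de6253, cf1437e, d259cf7, e451cbd}.
Common ancestors: {9de6253, e451cbd}.
Among these, 9de6253 is not an ancestor of any other common ancestor — it is the merge base.

9de6253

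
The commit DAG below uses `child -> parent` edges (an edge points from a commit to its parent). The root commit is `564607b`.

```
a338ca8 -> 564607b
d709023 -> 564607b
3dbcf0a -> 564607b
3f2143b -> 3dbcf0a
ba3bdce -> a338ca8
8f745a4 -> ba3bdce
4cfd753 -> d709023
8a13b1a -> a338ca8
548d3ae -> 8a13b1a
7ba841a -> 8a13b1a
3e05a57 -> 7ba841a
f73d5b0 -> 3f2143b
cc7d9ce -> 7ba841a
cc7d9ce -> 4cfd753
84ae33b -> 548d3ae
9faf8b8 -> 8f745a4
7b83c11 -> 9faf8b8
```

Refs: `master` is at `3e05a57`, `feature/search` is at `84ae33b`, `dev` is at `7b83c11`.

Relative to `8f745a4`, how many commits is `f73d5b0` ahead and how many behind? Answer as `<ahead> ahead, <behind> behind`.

Reachable from f73d5b0: {3dbcf0a, 3f2143b, 564607b, f73d5b0}.
Reachable from 8f745a4: {564607b, 8f745a4, a338ca8, ba3bdce}.
Only in f73d5b0's history (ahead): {3dbcf0a, 3f2143b, f73d5b0} — 3.
Only in 8f745a4's history (behind): {8f745a4, a338ca8, ba3bdce} — 3.

3 ahead, 3 behind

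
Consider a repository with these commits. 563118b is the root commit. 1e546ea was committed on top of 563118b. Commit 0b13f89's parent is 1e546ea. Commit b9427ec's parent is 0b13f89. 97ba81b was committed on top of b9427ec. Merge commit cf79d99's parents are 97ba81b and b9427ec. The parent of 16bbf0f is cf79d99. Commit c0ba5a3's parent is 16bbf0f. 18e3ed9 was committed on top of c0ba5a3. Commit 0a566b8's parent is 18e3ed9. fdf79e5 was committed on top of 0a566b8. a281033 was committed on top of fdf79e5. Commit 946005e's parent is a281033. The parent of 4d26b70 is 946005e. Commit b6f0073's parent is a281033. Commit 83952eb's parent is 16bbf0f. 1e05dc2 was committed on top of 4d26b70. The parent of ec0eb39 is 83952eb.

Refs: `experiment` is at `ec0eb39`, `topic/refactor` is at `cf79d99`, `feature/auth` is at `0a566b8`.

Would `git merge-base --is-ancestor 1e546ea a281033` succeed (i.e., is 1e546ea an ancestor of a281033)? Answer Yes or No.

Ancestors of a281033 (commits reachable by following parents): {0a566b8, 0b13f89, 16bbf0f, 18e3ed9, 1e546ea, 563118b, 97ba81b, a281033, b9427ec, c0ba5a3, cf79d99, fdf79e5}.
1e546ea is in that set, so it is an ancestor of a281033.

Yes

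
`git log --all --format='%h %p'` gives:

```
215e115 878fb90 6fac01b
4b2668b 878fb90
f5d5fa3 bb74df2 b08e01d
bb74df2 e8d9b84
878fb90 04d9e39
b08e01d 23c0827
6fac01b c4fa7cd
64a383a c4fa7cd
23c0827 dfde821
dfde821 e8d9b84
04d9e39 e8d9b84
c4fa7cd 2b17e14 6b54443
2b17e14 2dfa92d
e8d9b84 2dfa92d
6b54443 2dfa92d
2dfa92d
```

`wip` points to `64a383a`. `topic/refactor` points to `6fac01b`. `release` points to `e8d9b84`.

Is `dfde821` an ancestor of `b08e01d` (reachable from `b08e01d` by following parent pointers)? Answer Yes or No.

Ancestors of b08e01d (commits reachable by following parents): {23c0827, 2dfa92d, b08e01d, dfde821, e8d9b84}.
dfde821 is in that set, so it is an ancestor of b08e01d.

Yes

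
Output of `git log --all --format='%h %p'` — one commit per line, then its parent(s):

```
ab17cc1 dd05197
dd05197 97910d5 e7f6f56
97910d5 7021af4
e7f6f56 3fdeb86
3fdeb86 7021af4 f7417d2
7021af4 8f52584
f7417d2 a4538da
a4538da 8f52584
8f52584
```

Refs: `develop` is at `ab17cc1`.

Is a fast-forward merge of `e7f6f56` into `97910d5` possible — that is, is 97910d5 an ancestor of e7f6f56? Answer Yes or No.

A fast-forward from 97910d5 to e7f6f56 is possible iff 97910d5 is an ancestor of e7f6f56.
Ancestors of e7f6f56: {3fdeb86, 7021af4, 8f52584, a4538da, e7f6f56, f7417d2}.
97910d5 is not among them, so fast-forward is not possible.

No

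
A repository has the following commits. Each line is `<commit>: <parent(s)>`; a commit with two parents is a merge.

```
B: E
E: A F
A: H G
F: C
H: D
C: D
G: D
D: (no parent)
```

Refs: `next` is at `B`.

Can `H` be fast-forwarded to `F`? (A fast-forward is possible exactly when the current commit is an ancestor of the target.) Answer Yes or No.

A fast-forward from H to F is possible iff H is an ancestor of F.
Ancestors of F: {C, D, F}.
H is not among them, so fast-forward is not possible.

No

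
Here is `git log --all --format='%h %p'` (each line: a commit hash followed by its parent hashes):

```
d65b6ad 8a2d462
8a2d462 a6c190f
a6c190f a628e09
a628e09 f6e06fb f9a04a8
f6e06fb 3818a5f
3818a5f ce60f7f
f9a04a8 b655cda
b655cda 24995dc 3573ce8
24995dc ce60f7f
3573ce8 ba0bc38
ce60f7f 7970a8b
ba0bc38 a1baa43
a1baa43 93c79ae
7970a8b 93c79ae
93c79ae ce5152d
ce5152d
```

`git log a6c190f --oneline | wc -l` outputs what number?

Walking parent pointers from a6c190f: reachable set = {24995dc, 3573ce8, 3818a5f, 7970a8b, 93c79ae, a1baa43, a628e09, a6c190f, b655cda, ba0bc38, ce5152d, ce60f7f, f6e06fb, f9a04a8}.
That is 14 commits.

14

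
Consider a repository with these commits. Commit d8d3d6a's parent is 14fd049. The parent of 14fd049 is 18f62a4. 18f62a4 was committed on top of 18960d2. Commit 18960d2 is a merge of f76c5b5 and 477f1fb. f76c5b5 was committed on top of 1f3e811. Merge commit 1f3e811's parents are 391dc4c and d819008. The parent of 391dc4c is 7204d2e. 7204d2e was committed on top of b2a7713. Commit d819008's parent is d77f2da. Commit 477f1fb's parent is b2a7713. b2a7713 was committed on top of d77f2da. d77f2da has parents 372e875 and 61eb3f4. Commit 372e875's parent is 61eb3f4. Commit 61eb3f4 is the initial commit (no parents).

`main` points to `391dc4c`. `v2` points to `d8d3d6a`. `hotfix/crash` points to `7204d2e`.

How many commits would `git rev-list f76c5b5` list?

9

Walking parent pointers from f76c5b5: reachable set = {1f3e811, 372e875, 391dc4c, 61eb3f4, 7204d2e, b2a7713, d77f2da, d819008, f76c5b5}.
That is 9 commits.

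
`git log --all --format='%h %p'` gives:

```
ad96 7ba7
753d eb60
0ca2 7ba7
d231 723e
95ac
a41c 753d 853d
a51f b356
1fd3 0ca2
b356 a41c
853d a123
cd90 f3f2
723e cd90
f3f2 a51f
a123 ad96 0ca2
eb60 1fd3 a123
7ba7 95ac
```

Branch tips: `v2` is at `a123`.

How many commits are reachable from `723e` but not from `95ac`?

14

Reachable from 723e: {0ca2, 1fd3, 723e, 753d, 7ba7, 853d, 95ac, a123, a41c, a51f, ad96, b356, cd90, eb60, f3f2}.
Reachable from 95ac: {95ac}.
In 723e's history but not 95ac's: {0ca2, 1fd3, 723e, 753d, 7ba7, 853d, a123, a41c, a51f, ad96, b356, cd90, eb60, f3f2} — 14 commits.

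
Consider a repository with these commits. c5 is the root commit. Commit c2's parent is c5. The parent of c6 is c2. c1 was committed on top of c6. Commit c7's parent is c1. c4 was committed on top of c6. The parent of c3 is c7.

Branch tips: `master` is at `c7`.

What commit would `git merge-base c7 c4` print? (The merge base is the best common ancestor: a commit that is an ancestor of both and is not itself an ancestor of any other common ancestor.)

Ancestors of c7: {c1, c2, c5, c6, c7}.
Ancestors of c4: {c2, c4, c5, c6}.
Common ancestors: {c2, c5, c6}.
Among these, c6 is not an ancestor of any other common ancestor — it is the merge base.

c6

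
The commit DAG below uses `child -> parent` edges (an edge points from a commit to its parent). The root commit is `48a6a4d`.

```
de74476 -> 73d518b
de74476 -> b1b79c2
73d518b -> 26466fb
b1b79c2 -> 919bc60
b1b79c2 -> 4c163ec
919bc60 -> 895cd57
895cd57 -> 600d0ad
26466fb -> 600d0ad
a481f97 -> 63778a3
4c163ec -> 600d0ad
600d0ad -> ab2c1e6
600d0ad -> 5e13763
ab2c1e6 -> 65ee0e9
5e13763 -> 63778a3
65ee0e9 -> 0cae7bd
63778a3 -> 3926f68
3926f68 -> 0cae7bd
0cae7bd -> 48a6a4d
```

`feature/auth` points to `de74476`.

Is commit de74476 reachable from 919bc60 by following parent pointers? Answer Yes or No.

Ancestors of 919bc60: {0cae7bd, 3926f68, 48a6a4d, 5e13763, 600d0ad, 63778a3, 65ee0e9, 895cd57, 919bc60, ab2c1e6}.
de74476 is not in that set, so it is not an ancestor of 919bc60.

No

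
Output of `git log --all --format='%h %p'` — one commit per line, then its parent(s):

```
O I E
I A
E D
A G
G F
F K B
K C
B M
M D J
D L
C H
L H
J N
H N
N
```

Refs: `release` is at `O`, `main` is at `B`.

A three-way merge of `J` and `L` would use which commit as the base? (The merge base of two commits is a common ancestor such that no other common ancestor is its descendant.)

Ancestors of J: {J, N}.
Ancestors of L: {H, L, N}.
Common ancestors: {N}.
The only common ancestor is N, so it is the merge base.

N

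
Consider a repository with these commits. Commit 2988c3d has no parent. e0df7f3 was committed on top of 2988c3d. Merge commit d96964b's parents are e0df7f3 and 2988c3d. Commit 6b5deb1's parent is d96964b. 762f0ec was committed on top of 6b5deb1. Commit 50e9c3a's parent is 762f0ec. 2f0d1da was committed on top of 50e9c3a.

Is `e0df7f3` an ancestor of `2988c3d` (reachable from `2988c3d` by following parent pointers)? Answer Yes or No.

No

Ancestors of 2988c3d: {2988c3d}.
e0df7f3 is not in that set, so it is not an ancestor of 2988c3d.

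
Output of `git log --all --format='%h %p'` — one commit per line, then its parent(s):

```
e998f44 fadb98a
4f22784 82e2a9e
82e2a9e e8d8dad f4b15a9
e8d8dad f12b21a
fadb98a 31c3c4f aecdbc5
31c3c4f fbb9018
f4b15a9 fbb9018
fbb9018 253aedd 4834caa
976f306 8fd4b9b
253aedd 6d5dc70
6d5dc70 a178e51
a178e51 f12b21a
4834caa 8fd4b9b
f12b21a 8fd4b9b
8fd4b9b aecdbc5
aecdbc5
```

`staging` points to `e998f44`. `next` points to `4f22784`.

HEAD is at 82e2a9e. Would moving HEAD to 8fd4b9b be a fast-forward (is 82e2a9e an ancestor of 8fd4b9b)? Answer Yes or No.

No

A fast-forward from 82e2a9e to 8fd4b9b is possible iff 82e2a9e is an ancestor of 8fd4b9b.
Ancestors of 8fd4b9b: {8fd4b9b, aecdbc5}.
82e2a9e is not among them, so fast-forward is not possible.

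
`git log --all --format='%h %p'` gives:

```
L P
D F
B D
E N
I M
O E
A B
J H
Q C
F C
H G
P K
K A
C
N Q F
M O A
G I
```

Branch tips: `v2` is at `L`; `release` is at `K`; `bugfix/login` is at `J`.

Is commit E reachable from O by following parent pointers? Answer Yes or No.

Ancestors of O (commits reachable by following parents): {C, E, F, N, O, Q}.
E is in that set, so it is an ancestor of O.

Yes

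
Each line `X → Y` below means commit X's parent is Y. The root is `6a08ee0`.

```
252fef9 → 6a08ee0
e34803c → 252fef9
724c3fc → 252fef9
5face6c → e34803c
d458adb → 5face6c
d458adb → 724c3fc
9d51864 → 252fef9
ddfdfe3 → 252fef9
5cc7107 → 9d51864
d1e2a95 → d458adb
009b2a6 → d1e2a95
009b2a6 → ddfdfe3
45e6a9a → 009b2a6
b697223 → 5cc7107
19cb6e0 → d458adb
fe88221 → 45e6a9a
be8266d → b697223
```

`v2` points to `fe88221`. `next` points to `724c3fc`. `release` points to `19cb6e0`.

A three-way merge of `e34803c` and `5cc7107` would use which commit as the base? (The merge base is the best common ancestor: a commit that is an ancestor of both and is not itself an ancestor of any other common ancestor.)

Ancestors of e34803c: {252fef9, 6a08ee0, e34803c}.
Ancestors of 5cc7107: {252fef9, 5cc7107, 6a08ee0, 9d51864}.
Common ancestors: {252fef9, 6a08ee0}.
Among these, 252fef9 is not an ancestor of any other common ancestor — it is the merge base.

252fef9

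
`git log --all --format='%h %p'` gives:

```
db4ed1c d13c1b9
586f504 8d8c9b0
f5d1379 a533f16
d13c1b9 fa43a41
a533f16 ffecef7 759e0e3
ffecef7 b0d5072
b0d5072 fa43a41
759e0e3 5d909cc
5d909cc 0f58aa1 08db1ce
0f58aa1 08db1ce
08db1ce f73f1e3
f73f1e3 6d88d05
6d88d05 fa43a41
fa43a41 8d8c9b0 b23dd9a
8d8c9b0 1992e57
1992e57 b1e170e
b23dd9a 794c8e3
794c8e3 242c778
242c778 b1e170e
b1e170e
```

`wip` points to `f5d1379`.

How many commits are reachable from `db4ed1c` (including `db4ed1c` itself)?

Walking parent pointers from db4ed1c: reachable set = {1992e57, 242c778, 794c8e3, 8d8c9b0, b1e170e, b23dd9a, d13c1b9, db4ed1c, fa43a41}.
That is 9 commits.

9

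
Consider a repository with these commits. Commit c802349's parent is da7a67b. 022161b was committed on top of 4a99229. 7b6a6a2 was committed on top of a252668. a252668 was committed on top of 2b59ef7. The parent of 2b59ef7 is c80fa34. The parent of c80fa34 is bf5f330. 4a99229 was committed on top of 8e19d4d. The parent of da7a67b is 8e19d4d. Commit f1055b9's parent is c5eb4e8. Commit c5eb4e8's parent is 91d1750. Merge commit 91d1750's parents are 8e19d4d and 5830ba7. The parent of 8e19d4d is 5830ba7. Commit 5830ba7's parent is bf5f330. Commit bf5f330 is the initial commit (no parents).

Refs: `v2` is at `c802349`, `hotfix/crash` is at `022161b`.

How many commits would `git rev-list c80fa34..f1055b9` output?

Reachable from f1055b9: {5830ba7, 8e19d4d, 91d1750, bf5f330, c5eb4e8, f1055b9}.
Reachable from c80fa34: {bf5f330, c80fa34}.
In f1055b9's history but not c80fa34's: {5830ba7, 8e19d4d, 91d1750, c5eb4e8, f1055b9} — 5 commits.

5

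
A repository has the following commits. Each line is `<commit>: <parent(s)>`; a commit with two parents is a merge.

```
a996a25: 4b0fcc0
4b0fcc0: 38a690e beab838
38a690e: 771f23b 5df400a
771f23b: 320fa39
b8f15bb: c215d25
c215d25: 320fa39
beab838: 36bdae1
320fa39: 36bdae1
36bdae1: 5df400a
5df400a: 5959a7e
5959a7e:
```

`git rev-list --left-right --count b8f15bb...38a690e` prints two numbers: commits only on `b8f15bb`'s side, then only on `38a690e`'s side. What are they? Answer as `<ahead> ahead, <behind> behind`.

2 ahead, 2 behind

Reachable from b8f15bb: {320fa39, 36bdae1, 5959a7e, 5df400a, b8f15bb, c215d25}.
Reachable from 38a690e: {320fa39, 36bdae1, 38a690e, 5959a7e, 5df400a, 771f23b}.
Only in b8f15bb's history (ahead): {b8f15bb, c215d25} — 2.
Only in 38a690e's history (behind): {38a690e, 771f23b} — 2.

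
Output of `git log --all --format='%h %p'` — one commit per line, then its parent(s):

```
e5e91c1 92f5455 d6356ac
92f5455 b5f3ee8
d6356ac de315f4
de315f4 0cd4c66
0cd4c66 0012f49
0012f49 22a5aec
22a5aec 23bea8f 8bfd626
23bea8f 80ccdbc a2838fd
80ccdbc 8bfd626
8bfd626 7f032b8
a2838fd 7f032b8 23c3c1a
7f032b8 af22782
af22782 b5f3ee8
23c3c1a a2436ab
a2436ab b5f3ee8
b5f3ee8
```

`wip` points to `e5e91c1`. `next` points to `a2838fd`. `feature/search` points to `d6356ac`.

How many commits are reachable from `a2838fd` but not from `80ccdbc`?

Reachable from a2838fd: {23c3c1a, 7f032b8, a2436ab, a2838fd, af22782, b5f3ee8}.
Reachable from 80ccdbc: {7f032b8, 80ccdbc, 8bfd626, af22782, b5f3ee8}.
In a2838fd's history but not 80ccdbc's: {23c3c1a, a2436ab, a2838fd} — 3 commits.

3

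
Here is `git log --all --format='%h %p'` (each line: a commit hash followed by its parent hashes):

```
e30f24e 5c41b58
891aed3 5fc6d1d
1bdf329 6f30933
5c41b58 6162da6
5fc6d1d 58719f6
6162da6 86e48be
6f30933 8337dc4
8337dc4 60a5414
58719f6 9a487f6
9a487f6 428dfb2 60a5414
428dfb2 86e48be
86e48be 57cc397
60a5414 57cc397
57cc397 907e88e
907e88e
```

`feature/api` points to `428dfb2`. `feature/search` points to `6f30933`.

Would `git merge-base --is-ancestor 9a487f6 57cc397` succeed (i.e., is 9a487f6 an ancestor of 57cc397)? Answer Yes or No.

Ancestors of 57cc397: {57cc397, 907e88e}.
9a487f6 is not in that set, so it is not an ancestor of 57cc397.

No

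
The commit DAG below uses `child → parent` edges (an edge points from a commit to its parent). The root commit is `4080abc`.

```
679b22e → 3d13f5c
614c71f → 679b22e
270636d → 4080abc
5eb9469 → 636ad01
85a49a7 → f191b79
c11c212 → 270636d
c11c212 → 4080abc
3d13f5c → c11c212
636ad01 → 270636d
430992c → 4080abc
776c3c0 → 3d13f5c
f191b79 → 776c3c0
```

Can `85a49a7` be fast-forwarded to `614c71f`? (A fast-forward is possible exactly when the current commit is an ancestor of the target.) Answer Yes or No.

A fast-forward from 85a49a7 to 614c71f is possible iff 85a49a7 is an ancestor of 614c71f.
Ancestors of 614c71f: {270636d, 3d13f5c, 4080abc, 614c71f, 679b22e, c11c212}.
85a49a7 is not among them, so fast-forward is not possible.

No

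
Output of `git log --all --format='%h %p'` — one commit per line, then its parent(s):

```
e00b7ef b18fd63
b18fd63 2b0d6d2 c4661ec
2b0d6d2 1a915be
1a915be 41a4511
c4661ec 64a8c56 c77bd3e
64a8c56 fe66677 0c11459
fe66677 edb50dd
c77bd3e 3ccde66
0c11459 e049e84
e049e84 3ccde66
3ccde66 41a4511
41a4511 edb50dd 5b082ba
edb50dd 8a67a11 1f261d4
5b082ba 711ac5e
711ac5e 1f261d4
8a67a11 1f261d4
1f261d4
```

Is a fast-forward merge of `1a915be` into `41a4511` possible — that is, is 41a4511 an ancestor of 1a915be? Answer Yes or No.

A fast-forward from 41a4511 to 1a915be is possible iff 41a4511 is an ancestor of 1a915be.
Ancestors of 1a915be: {1a915be, 1f261d4, 41a4511, 5b082ba, 711ac5e, 8a67a11, edb50dd}.
41a4511 is among them, so fast-forward is possible.

Yes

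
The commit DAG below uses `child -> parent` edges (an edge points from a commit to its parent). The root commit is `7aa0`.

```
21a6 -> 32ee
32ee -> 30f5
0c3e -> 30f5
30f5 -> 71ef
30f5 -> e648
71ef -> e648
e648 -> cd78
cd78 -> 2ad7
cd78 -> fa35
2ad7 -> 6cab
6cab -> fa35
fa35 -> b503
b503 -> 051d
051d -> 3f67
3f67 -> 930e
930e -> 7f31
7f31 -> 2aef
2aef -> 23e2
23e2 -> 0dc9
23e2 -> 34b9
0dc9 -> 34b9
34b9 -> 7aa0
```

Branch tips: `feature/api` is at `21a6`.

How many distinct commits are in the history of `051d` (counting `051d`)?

9

Walking parent pointers from 051d: reachable set = {051d, 0dc9, 23e2, 2aef, 34b9, 3f67, 7aa0, 7f31, 930e}.
That is 9 commits.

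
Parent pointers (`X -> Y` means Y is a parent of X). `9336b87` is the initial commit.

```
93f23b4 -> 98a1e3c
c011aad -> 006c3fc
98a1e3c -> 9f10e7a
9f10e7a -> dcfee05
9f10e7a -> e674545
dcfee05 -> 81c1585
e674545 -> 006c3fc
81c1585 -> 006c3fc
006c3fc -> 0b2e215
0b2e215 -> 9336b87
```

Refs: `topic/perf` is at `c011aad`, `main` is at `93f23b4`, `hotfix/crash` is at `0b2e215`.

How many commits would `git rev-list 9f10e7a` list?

Walking parent pointers from 9f10e7a: reachable set = {006c3fc, 0b2e215, 81c1585, 9336b87, 9f10e7a, dcfee05, e674545}.
That is 7 commits.

7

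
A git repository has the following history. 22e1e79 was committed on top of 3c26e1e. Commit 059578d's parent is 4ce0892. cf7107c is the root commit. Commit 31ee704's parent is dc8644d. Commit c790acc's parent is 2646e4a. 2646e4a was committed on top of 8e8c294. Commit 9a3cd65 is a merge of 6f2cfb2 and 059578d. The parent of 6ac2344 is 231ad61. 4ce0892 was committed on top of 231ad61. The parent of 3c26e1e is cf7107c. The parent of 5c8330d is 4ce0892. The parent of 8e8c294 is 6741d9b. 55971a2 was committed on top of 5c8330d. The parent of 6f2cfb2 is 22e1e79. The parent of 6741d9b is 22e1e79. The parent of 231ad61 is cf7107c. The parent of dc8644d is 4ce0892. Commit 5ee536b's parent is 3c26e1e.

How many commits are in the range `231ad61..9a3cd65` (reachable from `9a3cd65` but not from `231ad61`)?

6

Reachable from 9a3cd65: {059578d, 22e1e79, 231ad61, 3c26e1e, 4ce0892, 6f2cfb2, 9a3cd65, cf7107c}.
Reachable from 231ad61: {231ad61, cf7107c}.
In 9a3cd65's history but not 231ad61's: {059578d, 22e1e79, 3c26e1e, 4ce0892, 6f2cfb2, 9a3cd65} — 6 commits.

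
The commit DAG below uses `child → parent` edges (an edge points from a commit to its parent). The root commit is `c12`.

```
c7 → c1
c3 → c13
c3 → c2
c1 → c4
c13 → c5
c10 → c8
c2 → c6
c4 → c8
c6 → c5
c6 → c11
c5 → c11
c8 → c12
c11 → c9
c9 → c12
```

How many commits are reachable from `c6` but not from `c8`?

Reachable from c6: {c11, c12, c5, c6, c9}.
Reachable from c8: {c12, c8}.
In c6's history but not c8's: {c11, c5, c6, c9} — 4 commits.

4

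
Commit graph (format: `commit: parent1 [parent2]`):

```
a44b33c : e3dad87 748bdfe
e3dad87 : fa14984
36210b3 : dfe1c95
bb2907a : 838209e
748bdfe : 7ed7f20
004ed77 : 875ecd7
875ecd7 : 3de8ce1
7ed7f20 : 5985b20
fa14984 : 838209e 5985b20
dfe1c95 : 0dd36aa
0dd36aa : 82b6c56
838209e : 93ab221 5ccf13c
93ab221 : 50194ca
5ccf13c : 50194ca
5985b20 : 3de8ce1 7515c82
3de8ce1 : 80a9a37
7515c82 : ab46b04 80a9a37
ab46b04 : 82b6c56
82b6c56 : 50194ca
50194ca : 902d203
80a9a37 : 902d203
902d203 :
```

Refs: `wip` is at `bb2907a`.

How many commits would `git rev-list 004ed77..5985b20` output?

Reachable from 5985b20: {3de8ce1, 50194ca, 5985b20, 7515c82, 80a9a37, 82b6c56, 902d203, ab46b04}.
Reachable from 004ed77: {004ed77, 3de8ce1, 80a9a37, 875ecd7, 902d203}.
In 5985b20's history but not 004ed77's: {50194ca, 5985b20, 7515c82, 82b6c56, ab46b04} — 5 commits.

5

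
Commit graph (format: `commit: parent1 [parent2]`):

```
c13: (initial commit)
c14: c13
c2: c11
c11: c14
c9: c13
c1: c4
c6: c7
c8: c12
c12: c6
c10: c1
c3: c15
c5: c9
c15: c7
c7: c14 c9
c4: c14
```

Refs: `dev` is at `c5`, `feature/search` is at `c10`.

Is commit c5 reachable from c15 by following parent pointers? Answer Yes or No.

No

Ancestors of c15: {c13, c14, c15, c7, c9}.
c5 is not in that set, so it is not an ancestor of c15.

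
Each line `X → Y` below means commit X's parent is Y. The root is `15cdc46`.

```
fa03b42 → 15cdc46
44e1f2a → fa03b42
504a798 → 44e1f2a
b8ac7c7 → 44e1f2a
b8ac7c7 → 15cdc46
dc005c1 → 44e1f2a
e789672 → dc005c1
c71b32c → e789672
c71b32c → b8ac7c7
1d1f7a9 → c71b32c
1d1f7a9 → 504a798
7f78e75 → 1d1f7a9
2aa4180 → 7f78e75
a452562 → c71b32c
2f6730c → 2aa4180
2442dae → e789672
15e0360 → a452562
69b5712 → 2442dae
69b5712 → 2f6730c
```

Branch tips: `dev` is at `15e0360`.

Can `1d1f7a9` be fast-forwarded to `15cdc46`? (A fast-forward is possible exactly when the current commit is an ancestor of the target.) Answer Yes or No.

No

A fast-forward from 1d1f7a9 to 15cdc46 is possible iff 1d1f7a9 is an ancestor of 15cdc46.
Ancestors of 15cdc46: {15cdc46}.
1d1f7a9 is not among them, so fast-forward is not possible.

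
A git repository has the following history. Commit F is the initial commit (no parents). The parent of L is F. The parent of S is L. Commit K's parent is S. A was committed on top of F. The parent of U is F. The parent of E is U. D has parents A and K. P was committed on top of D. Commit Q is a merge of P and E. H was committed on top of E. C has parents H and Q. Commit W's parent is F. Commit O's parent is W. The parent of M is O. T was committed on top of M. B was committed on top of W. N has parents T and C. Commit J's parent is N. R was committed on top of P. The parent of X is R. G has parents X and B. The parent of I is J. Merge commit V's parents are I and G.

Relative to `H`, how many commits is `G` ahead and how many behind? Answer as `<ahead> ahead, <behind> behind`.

11 ahead, 3 behind

Reachable from G: {A, B, D, F, G, K, L, P, R, S, W, X}.
Reachable from H: {E, F, H, U}.
Only in G's history (ahead): {A, B, D, G, K, L, P, R, S, W, X} — 11.
Only in H's history (behind): {E, H, U} — 3.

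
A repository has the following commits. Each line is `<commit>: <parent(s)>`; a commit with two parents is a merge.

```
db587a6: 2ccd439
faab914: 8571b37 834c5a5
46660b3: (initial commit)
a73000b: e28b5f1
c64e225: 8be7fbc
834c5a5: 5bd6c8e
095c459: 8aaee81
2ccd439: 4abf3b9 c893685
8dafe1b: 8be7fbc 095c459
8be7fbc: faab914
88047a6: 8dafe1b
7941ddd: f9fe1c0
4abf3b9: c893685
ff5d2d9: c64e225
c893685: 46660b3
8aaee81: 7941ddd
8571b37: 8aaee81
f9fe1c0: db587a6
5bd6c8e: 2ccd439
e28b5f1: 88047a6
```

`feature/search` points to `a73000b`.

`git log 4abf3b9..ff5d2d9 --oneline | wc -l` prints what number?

12

Reachable from ff5d2d9: {2ccd439, 46660b3, 4abf3b9, 5bd6c8e, 7941ddd, 834c5a5, 8571b37, 8aaee81, 8be7fbc, c64e225, c893685, db587a6, f9fe1c0, faab914, ff5d2d9}.
Reachable from 4abf3b9: {46660b3, 4abf3b9, c893685}.
In ff5d2d9's history but not 4abf3b9's: {2ccd439, 5bd6c8e, 7941ddd, 834c5a5, 8571b37, 8aaee81, 8be7fbc, c64e225, db587a6, f9fe1c0, faab914, ff5d2d9} — 12 commits.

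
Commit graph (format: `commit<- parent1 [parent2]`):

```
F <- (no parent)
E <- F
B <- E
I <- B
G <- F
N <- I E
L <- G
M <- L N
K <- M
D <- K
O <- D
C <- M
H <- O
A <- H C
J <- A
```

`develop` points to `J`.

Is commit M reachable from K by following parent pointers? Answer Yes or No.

Ancestors of K (commits reachable by following parents): {B, E, F, G, I, K, L, M, N}.
M is in that set, so it is an ancestor of K.

Yes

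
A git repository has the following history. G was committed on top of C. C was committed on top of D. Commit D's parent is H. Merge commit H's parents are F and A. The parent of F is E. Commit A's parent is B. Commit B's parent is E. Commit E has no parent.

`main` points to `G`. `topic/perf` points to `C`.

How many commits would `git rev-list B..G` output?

6

Reachable from G: {A, B, C, D, E, F, G, H}.
Reachable from B: {B, E}.
In G's history but not B's: {A, C, D, F, G, H} — 6 commits.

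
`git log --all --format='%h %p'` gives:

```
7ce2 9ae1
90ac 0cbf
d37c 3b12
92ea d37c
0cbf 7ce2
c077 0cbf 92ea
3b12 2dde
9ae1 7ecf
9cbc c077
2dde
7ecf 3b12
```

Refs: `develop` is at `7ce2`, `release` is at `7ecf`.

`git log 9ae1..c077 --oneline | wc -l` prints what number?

5

Reachable from c077: {0cbf, 2dde, 3b12, 7ce2, 7ecf, 92ea, 9ae1, c077, d37c}.
Reachable from 9ae1: {2dde, 3b12, 7ecf, 9ae1}.
In c077's history but not 9ae1's: {0cbf, 7ce2, 92ea, c077, d37c} — 5 commits.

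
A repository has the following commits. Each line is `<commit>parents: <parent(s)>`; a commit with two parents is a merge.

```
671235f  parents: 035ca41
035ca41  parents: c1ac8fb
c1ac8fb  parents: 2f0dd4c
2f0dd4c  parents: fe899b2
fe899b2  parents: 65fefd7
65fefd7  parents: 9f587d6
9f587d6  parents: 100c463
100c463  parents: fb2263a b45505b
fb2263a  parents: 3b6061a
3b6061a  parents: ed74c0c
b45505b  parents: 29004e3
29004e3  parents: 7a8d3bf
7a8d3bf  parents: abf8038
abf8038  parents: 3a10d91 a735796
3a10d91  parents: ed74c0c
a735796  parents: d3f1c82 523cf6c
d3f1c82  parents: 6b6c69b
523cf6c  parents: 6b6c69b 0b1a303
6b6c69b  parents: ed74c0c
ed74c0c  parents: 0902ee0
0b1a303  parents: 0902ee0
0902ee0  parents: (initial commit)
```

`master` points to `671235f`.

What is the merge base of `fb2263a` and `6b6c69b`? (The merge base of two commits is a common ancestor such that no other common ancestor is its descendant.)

ed74c0c

Ancestors of fb2263a: {0902ee0, 3b6061a, ed74c0c, fb2263a}.
Ancestors of 6b6c69b: {0902ee0, 6b6c69b, ed74c0c}.
Common ancestors: {0902ee0, ed74c0c}.
Among these, ed74c0c is not an ancestor of any other common ancestor — it is the merge base.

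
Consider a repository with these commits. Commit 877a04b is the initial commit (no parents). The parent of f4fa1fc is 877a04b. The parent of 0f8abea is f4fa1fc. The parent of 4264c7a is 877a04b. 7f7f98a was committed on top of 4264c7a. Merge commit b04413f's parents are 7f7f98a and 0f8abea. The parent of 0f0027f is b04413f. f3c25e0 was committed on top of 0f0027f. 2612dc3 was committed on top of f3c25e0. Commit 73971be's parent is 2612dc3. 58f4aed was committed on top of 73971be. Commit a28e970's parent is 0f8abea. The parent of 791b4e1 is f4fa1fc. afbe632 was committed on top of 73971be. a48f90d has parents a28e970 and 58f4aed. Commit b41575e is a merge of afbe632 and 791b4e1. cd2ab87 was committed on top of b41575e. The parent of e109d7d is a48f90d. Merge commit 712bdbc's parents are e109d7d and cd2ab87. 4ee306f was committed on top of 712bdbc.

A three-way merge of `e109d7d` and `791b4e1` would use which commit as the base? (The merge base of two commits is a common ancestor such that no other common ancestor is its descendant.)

Ancestors of e109d7d: {0f0027f, 0f8abea, 2612dc3, 4264c7a, 58f4aed, 73971be, 7f7f98a, 877a04b, a28e970, a48f90d, b04413f, e109d7d, f3c25e0, f4fa1fc}.
Ancestors of 791b4e1: {791b4e1, 877a04b, f4fa1fc}.
Common ancestors: {877a04b, f4fa1fc}.
Among these, f4fa1fc is not an ancestor of any other common ancestor — it is the merge base.

f4fa1fc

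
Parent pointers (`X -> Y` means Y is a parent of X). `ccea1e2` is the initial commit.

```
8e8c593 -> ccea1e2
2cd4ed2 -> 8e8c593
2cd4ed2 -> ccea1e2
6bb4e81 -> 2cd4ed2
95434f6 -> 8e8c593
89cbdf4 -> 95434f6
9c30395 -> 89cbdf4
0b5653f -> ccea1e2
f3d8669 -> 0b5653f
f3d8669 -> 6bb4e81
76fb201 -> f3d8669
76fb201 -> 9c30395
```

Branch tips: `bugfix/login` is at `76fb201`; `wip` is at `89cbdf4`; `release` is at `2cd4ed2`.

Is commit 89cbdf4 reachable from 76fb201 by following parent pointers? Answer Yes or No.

Yes

Ancestors of 76fb201 (commits reachable by following parents): {0b5653f, 2cd4ed2, 6bb4e81, 76fb201, 89cbdf4, 8e8c593, 95434f6, 9c30395, ccea1e2, f3d8669}.
89cbdf4 is in that set, so it is an ancestor of 76fb201.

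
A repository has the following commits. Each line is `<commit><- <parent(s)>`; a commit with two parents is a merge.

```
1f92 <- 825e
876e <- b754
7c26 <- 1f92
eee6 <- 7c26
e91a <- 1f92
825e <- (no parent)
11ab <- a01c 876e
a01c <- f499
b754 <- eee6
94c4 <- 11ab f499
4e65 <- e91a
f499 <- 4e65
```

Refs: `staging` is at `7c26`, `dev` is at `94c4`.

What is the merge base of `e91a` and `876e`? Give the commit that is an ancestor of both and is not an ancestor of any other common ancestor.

1f92

Ancestors of e91a: {1f92, 825e, e91a}.
Ancestors of 876e: {1f92, 7c26, 825e, 876e, b754, eee6}.
Common ancestors: {1f92, 825e}.
Among these, 1f92 is not an ancestor of any other common ancestor — it is the merge base.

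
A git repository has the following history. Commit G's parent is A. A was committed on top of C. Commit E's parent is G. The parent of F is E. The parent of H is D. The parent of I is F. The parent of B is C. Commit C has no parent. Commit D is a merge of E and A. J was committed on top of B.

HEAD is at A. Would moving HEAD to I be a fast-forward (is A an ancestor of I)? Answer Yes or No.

A fast-forward from A to I is possible iff A is an ancestor of I.
Ancestors of I: {A, C, E, F, G, I}.
A is among them, so fast-forward is possible.

Yes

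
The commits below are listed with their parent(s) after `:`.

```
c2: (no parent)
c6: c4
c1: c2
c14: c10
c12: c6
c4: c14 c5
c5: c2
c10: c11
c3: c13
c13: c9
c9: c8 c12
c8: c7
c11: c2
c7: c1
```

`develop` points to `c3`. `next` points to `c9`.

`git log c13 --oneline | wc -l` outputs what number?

Walking parent pointers from c13: reachable set = {c1, c10, c11, c12, c13, c14, c2, c4, c5, c6, c7, c8, c9}.
That is 13 commits.

13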